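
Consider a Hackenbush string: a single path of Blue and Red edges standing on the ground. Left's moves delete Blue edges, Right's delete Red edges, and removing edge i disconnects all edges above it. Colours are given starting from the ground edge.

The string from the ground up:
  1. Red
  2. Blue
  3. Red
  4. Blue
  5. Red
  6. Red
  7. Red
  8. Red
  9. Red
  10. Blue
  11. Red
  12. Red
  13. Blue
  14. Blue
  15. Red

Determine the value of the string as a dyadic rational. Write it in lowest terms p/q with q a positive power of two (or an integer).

val(R) = { · | 0 } → -1
val(RB) = { -1 | 0 } → -1/2
val(RBR) = { -1 | -1/2; 0 } → -3/4
val(RBRB) = { -1; -3/4 | -1/2; 0 } → -5/8
val(RBRBR) = { -1; -3/4 | -5/8; -1/2; 0 } → -11/16
val(RBRBRR) = { -1; -3/4 | -11/16; -5/8; -1/2; 0 } → -23/32
val(RBRBRRR) = { -1; -3/4 | -23/32; -11/16; -5/8; -1/2; 0 } → -47/64
val(RBRBRRRR) = { -1; -3/4 | -47/64; -23/32; -11/16; -5/8; -1/2; 0 } → -95/128
val(RBRBRRRRR) = { -1; -3/4 | -95/128; -47/64; -23/32; -11/16; -5/8; -1/2; 0 } → -191/256
val(RBRBRRRRRB) = { -1; -3/4; -191/256 | -95/128; -47/64; -23/32; -11/16; -5/8; -1/2; 0 } → -381/512
val(RBRBRRRRRBR) = { -1; -3/4; -191/256 | -381/512; -95/128; -47/64; -23/32; -11/16; -5/8; -1/2; 0 } → -763/1024
val(RBRBRRRRRBRR) = { -1; -3/4; -191/256 | -763/1024; -381/512; -95/128; -47/64; -23/32; -11/16; -5/8; -1/2; 0 } → -1527/2048
val(RBRBRRRRRBRRB) = { -1; -3/4; -191/256; -1527/2048 | -763/1024; -381/512; -95/128; -47/64; -23/32; -11/16; -5/8; -1/2; 0 } → -3053/4096
val(RBRBRRRRRBRRBB) = { -1; -3/4; -191/256; -1527/2048; -3053/4096 | -763/1024; -381/512; -95/128; -47/64; -23/32; -11/16; -5/8; -1/2; 0 } → -6105/8192
val(RBRBRRRRRBRRBBR) = { -1; -3/4; -191/256; -1527/2048; -3053/4096 | -6105/8192; -763/1024; -381/512; -95/128; -47/64; -23/32; -11/16; -5/8; -1/2; 0 } → -12211/16384

-12211/16384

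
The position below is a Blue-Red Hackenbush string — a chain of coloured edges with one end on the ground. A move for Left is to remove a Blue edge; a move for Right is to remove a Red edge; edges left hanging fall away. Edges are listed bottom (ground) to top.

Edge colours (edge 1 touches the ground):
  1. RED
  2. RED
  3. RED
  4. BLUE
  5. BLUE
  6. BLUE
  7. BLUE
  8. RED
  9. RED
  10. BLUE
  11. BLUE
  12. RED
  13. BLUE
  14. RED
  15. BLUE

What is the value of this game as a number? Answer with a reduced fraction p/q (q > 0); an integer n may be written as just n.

R: Left { — }, Right { 0 } => simplest -1
RR: Left { — }, Right { -1,0 } => simplest -2
RRR: Left { — }, Right { -2,-1,0 } => simplest -3
RRRB: Left { -3 }, Right { -2,-1,0 } => simplest -5/2
RRRBB: Left { -3,-5/2 }, Right { -2,-1,0 } => simplest -9/4
RRRBBB: Left { -3,-5/2,-9/4 }, Right { -2,-1,0 } => simplest -17/8
RRRBBBB: Left { -3,-5/2,-9/4,-17/8 }, Right { -2,-1,0 } => simplest -33/16
RRRBBBBR: Left { -3,-5/2,-9/4,-17/8 }, Right { -33/16,-2,-1,0 } => simplest -67/32
RRRBBBBRR: Left { -3,-5/2,-9/4,-17/8 }, Right { -67/32,-33/16,-2,-1,0 } => simplest -135/64
RRRBBBBRRB: Left { -3,-5/2,-9/4,-17/8,-135/64 }, Right { -67/32,-33/16,-2,-1,0 } => simplest -269/128
RRRBBBBRRBB: Left { -3,-5/2,-9/4,-17/8,-135/64,-269/128 }, Right { -67/32,-33/16,-2,-1,0 } => simplest -537/256
RRRBBBBRRBBR: Left { -3,-5/2,-9/4,-17/8,-135/64,-269/128 }, Right { -537/256,-67/32,-33/16,-2,-1,0 } => simplest -1075/512
RRRBBBBRRBBRB: Left { -3,-5/2,-9/4,-17/8,-135/64,-269/128,-1075/512 }, Right { -537/256,-67/32,-33/16,-2,-1,0 } => simplest -2149/1024
RRRBBBBRRBBRBR: Left { -3,-5/2,-9/4,-17/8,-135/64,-269/128,-1075/512 }, Right { -2149/1024,-537/256,-67/32,-33/16,-2,-1,0 } => simplest -4299/2048
RRRBBBBRRBBRBRB: Left { -3,-5/2,-9/4,-17/8,-135/64,-269/128,-1075/512,-4299/2048 }, Right { -2149/1024,-537/256,-67/32,-33/16,-2,-1,0 } => simplest -8597/4096

-8597/4096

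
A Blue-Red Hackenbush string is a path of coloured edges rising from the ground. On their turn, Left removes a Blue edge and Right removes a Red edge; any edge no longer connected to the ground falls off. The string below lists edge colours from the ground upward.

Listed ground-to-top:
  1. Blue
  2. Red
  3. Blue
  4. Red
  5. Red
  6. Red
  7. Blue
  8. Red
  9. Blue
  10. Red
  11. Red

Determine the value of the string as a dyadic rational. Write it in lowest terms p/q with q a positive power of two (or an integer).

553/1024

Build G(s[:k]) for k = 1..11, string s = Blue Red Blue Red Red Red Blue Red Blue Red Red.
G(B) = { 0 | (no moves) } = 1
G(BR) = { 0 | 1 } = 1/2
G(BRB) = { 0 1/2 | 1 } = 3/4
G(BRBR) = { 0 1/2 | 3/4 1 } = 5/8
G(BRBRR) = { 0 1/2 | 5/8 3/4 1 } = 9/16
G(BRBRRR) = { 0 1/2 | 9/16 5/8 3/4 1 } = 17/32
G(BRBRRRB) = { 0 1/2 17/32 | 9/16 5/8 3/4 1 } = 35/64
G(BRBRRRBR) = { 0 1/2 17/32 | 35/64 9/16 5/8 3/4 1 } = 69/128
G(BRBRRRBRB) = { 0 1/2 17/32 69/128 | 35/64 9/16 5/8 3/4 1 } = 139/256
G(BRBRRRBRBR) = { 0 1/2 17/32 69/128 | 139/256 35/64 9/16 5/8 3/4 1 } = 277/512
G(BRBRRRBRBRR) = { 0 1/2 17/32 69/128 | 277/512 139/256 35/64 9/16 5/8 3/4 1 } = 553/1024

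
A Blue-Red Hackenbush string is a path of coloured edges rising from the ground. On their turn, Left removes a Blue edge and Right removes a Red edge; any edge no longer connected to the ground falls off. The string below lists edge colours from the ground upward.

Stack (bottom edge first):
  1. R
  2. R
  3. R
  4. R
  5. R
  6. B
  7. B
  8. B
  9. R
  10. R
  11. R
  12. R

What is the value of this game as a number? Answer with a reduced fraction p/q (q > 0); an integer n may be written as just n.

Build g(s[:k]) for k = 1..12, string s = R R R R R B B B R R R R.
step 1: add R to get R; options L={ — } R={ 0 } ⇒ -1
step 2: add R to get RR; options L={ — } R={ -1,0 } ⇒ -2
step 3: add R to get RRR; options L={ — } R={ -2,-1,0 } ⇒ -3
step 4: add R to get RRRR; options L={ — } R={ -3,-2,-1,0 } ⇒ -4
step 5: add R to get RRRRR; options L={ — } R={ -4,-3,-2,-1,0 } ⇒ -5
step 6: add B to get RRRRRB; options L={ -5 } R={ -4,-3,-2,-1,0 } ⇒ -9/2
step 7: add B to get RRRRRBB; options L={ -5,-9/2 } R={ -4,-3,-2,-1,0 } ⇒ -17/4
step 8: add B to get RRRRRBBB; options L={ -5,-9/2,-17/4 } R={ -4,-3,-2,-1,0 } ⇒ -33/8
step 9: add R to get RRRRRBBBR; options L={ -5,-9/2,-17/4 } R={ -33/8,-4,-3,-2,-1,0 } ⇒ -67/16
step 10: add R to get RRRRRBBBRR; options L={ -5,-9/2,-17/4 } R={ -67/16,-33/8,-4,-3,-2,-1,0 } ⇒ -135/32
step 11: add R to get RRRRRBBBRRR; options L={ -5,-9/2,-17/4 } R={ -135/32,-67/16,-33/8,-4,-3,-2,-1,0 } ⇒ -271/64
step 12: add R to get RRRRRBBBRRRR; options L={ -5,-9/2,-17/4 } R={ -271/64,-135/32,-67/16,-33/8,-4,-3,-2,-1,0 } ⇒ -543/128

-543/128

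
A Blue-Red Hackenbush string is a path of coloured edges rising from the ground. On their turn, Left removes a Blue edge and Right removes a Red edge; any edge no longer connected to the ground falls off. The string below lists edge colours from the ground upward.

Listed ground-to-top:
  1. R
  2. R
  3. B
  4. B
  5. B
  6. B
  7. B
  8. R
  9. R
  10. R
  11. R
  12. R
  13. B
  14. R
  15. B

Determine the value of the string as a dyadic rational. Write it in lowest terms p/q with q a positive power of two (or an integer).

edge 1 of 15 (R): { none | 0 } => -1
edge 2 of 15 (R): { none | -1, 0 } => -2
edge 3 of 15 (B): { -2 | -1, 0 } => -3/2
edge 4 of 15 (B): { -2, -3/2 | -1, 0 } => -5/4
edge 5 of 15 (B): { -2, -3/2, -5/4 | -1, 0 } => -9/8
edge 6 of 15 (B): { -2, -3/2, -5/4, -9/8 | -1, 0 } => -17/16
edge 7 of 15 (B): { -2, -3/2, -5/4, -9/8, -17/16 | -1, 0 } => -33/32
edge 8 of 15 (R): { -2, -3/2, -5/4, -9/8, -17/16 | -33/32, -1, 0 } => -67/64
edge 9 of 15 (R): { -2, -3/2, -5/4, -9/8, -17/16 | -67/64, -33/32, -1, 0 } => -135/128
edge 10 of 15 (R): { -2, -3/2, -5/4, -9/8, -17/16 | -135/128, -67/64, -33/32, -1, 0 } => -271/256
edge 11 of 15 (R): { -2, -3/2, -5/4, -9/8, -17/16 | -271/256, -135/128, -67/64, -33/32, -1, 0 } => -543/512
edge 12 of 15 (R): { -2, -3/2, -5/4, -9/8, -17/16 | -543/512, -271/256, -135/128, -67/64, -33/32, -1, 0 } => -1087/1024
edge 13 of 15 (B): { -2, -3/2, -5/4, -9/8, -17/16, -1087/1024 | -543/512, -271/256, -135/128, -67/64, -33/32, -1, 0 } => -2173/2048
edge 14 of 15 (R): { -2, -3/2, -5/4, -9/8, -17/16, -1087/1024 | -2173/2048, -543/512, -271/256, -135/128, -67/64, -33/32, -1, 0 } => -4347/4096
edge 15 of 15 (B): { -2, -3/2, -5/4, -9/8, -17/16, -1087/1024, -4347/4096 | -2173/2048, -543/512, -271/256, -135/128, -67/64, -33/32, -1, 0 } => -8693/8192

-8693/8192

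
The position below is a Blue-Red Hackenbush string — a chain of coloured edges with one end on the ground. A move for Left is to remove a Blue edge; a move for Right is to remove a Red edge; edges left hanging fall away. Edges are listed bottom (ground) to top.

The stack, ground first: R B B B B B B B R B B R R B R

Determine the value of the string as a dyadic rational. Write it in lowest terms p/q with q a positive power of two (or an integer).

1 of 15 · R · max L −∞ · min R 0 — -1
2 of 15 · RB · max L -1 · min R 0 — -1/2
3 of 15 · RBB · max L -1/2 · min R 0 — -1/4
4 of 15 · RBBB · max L -1/4 · min R 0 — -1/8
5 of 15 · RBBBB · max L -1/8 · min R 0 — -1/16
6 of 15 · RBBBBB · max L -1/16 · min R 0 — -1/32
7 of 15 · RBBBBBB · max L -1/32 · min R 0 — -1/64
8 of 15 · RBBBBBBB · max L -1/64 · min R 0 — -1/128
9 of 15 · RBBBBBBBR · max L -1/64 · min R -1/128 — -3/256
10 of 15 · RBBBBBBBRB · max L -3/256 · min R -1/128 — -5/512
11 of 15 · RBBBBBBBRBB · max L -5/512 · min R -1/128 — -9/1024
12 of 15 · RBBBBBBBRBBR · max L -5/512 · min R -9/1024 — -19/2048
13 of 15 · RBBBBBBBRBBRR · max L -5/512 · min R -19/2048 — -39/4096
14 of 15 · RBBBBBBBRBBRRB · max L -39/4096 · min R -19/2048 — -77/8192
15 of 15 · RBBBBBBBRBBRRBR · max L -39/4096 · min R -77/8192 — -155/16384

-155/16384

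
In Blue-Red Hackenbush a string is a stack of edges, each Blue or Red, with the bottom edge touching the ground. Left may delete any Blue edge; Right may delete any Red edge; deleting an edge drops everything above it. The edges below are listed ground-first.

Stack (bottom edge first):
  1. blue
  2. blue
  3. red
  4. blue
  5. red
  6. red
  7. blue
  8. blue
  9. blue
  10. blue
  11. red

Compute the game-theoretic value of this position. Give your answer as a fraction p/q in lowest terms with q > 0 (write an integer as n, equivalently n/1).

v_1 [b]  L=[0]  R=[—]  → 1
v_2 [bb]  L=[0,1]  R=[—]  → 2
v_3 [bbr]  L=[0,1]  R=[2]  → 3/2
v_4 [bbrb]  L=[0,1,3/2]  R=[2]  → 7/4
v_5 [bbrbr]  L=[0,1,3/2]  R=[7/4,2]  → 13/8
v_6 [bbrbrr]  L=[0,1,3/2]  R=[13/8,7/4,2]  → 25/16
v_7 [bbrbrrb]  L=[0,1,3/2,25/16]  R=[13/8,7/4,2]  → 51/32
v_8 [bbrbrrbb]  L=[0,1,3/2,25/16,51/32]  R=[13/8,7/4,2]  → 103/64
v_9 [bbrbrrbbb]  L=[0,1,3/2,25/16,51/32,103/64]  R=[13/8,7/4,2]  → 207/128
v_10 [bbrbrrbbbb]  L=[0,1,3/2,25/16,51/32,103/64,207/128]  R=[13/8,7/4,2]  → 415/256
v_11 [bbrbrrbbbbr]  L=[0,1,3/2,25/16,51/32,103/64,207/128]  R=[415/256,13/8,7/4,2]  → 829/512

829/512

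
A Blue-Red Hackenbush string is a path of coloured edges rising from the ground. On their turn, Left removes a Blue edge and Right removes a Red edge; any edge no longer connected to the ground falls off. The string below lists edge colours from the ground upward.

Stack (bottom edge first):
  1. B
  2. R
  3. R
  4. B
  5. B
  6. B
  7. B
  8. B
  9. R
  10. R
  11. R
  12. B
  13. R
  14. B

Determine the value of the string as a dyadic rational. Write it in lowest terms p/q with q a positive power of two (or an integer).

3979/8192

Prefix values for B R R B B B B B R R R B R B via {L|R} + simplicity:
val_1 [B]  L=[0]  R=[]  so 1
val_2 [BR]  L=[0]  R=[1]  so 1/2
val_3 [BRR]  L=[0]  R=[1/2 1]  so 1/4
val_4 [BRRB]  L=[0 1/4]  R=[1/2 1]  so 3/8
val_5 [BRRBB]  L=[0 1/4 3/8]  R=[1/2 1]  so 7/16
val_6 [BRRBBB]  L=[0 1/4 3/8 7/16]  R=[1/2 1]  so 15/32
val_7 [BRRBBBB]  L=[0 1/4 3/8 7/16 15/32]  R=[1/2 1]  so 31/64
val_8 [BRRBBBBB]  L=[0 1/4 3/8 7/16 15/32 31/64]  R=[1/2 1]  so 63/128
val_9 [BRRBBBBBR]  L=[0 1/4 3/8 7/16 15/32 31/64]  R=[63/128 1/2 1]  so 125/256
val_10 [BRRBBBBBRR]  L=[0 1/4 3/8 7/16 15/32 31/64]  R=[125/256 63/128 1/2 1]  so 249/512
val_11 [BRRBBBBBRRR]  L=[0 1/4 3/8 7/16 15/32 31/64]  R=[249/512 125/256 63/128 1/2 1]  so 497/1024
val_12 [BRRBBBBBRRRB]  L=[0 1/4 3/8 7/16 15/32 31/64 497/1024]  R=[249/512 125/256 63/128 1/2 1]  so 995/2048
val_13 [BRRBBBBBRRRBR]  L=[0 1/4 3/8 7/16 15/32 31/64 497/1024]  R=[995/2048 249/512 125/256 63/128 1/2 1]  so 1989/4096
val_14 [BRRBBBBBRRRBRB]  L=[0 1/4 3/8 7/16 15/32 31/64 497/1024 1989/4096]  R=[995/2048 249/512 125/256 63/128 1/2 1]  so 3979/8192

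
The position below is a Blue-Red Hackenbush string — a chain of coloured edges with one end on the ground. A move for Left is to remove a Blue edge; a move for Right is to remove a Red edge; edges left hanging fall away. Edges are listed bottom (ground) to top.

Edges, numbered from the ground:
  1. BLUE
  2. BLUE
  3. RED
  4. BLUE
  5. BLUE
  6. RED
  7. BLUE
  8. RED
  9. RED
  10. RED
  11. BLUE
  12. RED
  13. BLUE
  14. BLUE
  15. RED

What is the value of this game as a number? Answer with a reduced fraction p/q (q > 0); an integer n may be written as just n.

14893/8192

Prefix values for BLUE BLUE RED BLUE BLUE RED BLUE RED RED RED BLUE RED BLUE BLUE RED via {L|R} + simplicity:
1 of 15 · B · max L 0 · min R +∞ => 1
2 of 15 · BB · max L 1 · min R +∞ => 2
3 of 15 · BBR · max L 1 · min R 2 => 3/2
4 of 15 · BBRB · max L 3/2 · min R 2 => 7/4
5 of 15 · BBRBB · max L 7/4 · min R 2 => 15/8
6 of 15 · BBRBBR · max L 7/4 · min R 15/8 => 29/16
7 of 15 · BBRBBRB · max L 29/16 · min R 15/8 => 59/32
8 of 15 · BBRBBRBR · max L 29/16 · min R 59/32 => 117/64
9 of 15 · BBRBBRBRR · max L 29/16 · min R 117/64 => 233/128
10 of 15 · BBRBBRBRRR · max L 29/16 · min R 233/128 => 465/256
11 of 15 · BBRBBRBRRRB · max L 465/256 · min R 233/128 => 931/512
12 of 15 · BBRBBRBRRRBR · max L 465/256 · min R 931/512 => 1861/1024
13 of 15 · BBRBBRBRRRBRB · max L 1861/1024 · min R 931/512 => 3723/2048
14 of 15 · BBRBBRBRRRBRBB · max L 3723/2048 · min R 931/512 => 7447/4096
15 of 15 · BBRBBRBRRRBRBBR · max L 3723/2048 · min R 7447/4096 => 14893/8192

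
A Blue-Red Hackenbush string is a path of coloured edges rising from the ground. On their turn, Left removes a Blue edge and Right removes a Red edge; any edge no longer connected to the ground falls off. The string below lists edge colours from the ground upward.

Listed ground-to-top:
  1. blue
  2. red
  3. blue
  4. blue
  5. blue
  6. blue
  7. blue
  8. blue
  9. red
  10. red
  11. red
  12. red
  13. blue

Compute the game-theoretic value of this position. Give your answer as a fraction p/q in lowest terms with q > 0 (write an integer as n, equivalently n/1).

4035/4096

Prefix values for blue red blue blue blue blue blue blue red red red red blue via {L|R} + simplicity:
1 of 13 · b · max L 0 · min R +∞ => 1
2 of 13 · br · max L 0 · min R 1 => 1/2
3 of 13 · brb · max L 1/2 · min R 1 => 3/4
4 of 13 · brbb · max L 3/4 · min R 1 => 7/8
5 of 13 · brbbb · max L 7/8 · min R 1 => 15/16
6 of 13 · brbbbb · max L 15/16 · min R 1 => 31/32
7 of 13 · brbbbbb · max L 31/32 · min R 1 => 63/64
8 of 13 · brbbbbbb · max L 63/64 · min R 1 => 127/128
9 of 13 · brbbbbbbr · max L 63/64 · min R 127/128 => 253/256
10 of 13 · brbbbbbbrr · max L 63/64 · min R 253/256 => 505/512
11 of 13 · brbbbbbbrrr · max L 63/64 · min R 505/512 => 1009/1024
12 of 13 · brbbbbbbrrrr · max L 63/64 · min R 1009/1024 => 2017/2048
13 of 13 · brbbbbbbrrrrb · max L 2017/2048 · min R 1009/1024 => 4035/4096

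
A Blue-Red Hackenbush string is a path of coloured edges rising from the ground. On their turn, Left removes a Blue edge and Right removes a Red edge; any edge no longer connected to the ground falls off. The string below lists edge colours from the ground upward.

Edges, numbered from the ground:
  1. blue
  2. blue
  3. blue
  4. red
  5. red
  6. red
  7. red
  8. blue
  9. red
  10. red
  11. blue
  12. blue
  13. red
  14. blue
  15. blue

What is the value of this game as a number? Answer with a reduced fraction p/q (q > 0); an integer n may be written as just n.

8503/4096

Build g(s[:k]) for k = 1..15, string s = blue blue blue red red red red blue red red blue blue red blue blue.
1 of 15 · b · max L 0 · min R +∞ gives 1
2 of 15 · bb · max L 1 · min R +∞ gives 2
3 of 15 · bbb · max L 2 · min R +∞ gives 3
4 of 15 · bbbr · max L 2 · min R 3 gives 5/2
5 of 15 · bbbrr · max L 2 · min R 5/2 gives 9/4
6 of 15 · bbbrrr · max L 2 · min R 9/4 gives 17/8
7 of 15 · bbbrrrr · max L 2 · min R 17/8 gives 33/16
8 of 15 · bbbrrrrb · max L 33/16 · min R 17/8 gives 67/32
9 of 15 · bbbrrrrbr · max L 33/16 · min R 67/32 gives 133/64
10 of 15 · bbbrrrrbrr · max L 33/16 · min R 133/64 gives 265/128
11 of 15 · bbbrrrrbrrb · max L 265/128 · min R 133/64 gives 531/256
12 of 15 · bbbrrrrbrrbb · max L 531/256 · min R 133/64 gives 1063/512
13 of 15 · bbbrrrrbrrbbr · max L 531/256 · min R 1063/512 gives 2125/1024
14 of 15 · bbbrrrrbrrbbrb · max L 2125/1024 · min R 1063/512 gives 4251/2048
15 of 15 · bbbrrrrbrrbbrbb · max L 4251/2048 · min R 1063/512 gives 8503/4096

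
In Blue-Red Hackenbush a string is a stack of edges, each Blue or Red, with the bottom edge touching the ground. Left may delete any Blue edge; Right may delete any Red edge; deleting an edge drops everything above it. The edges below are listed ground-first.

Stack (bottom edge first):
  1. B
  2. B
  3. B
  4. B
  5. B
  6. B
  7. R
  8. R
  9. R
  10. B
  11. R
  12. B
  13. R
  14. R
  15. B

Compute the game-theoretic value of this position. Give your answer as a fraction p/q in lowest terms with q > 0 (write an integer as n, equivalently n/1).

g(B) = { 0 | · } — 1
g(BB) = { 0,1 | · } — 2
g(BBB) = { 0,1,2 | · } — 3
g(BBBB) = { 0,1,2,3 | · } — 4
g(BBBBB) = { 0,1,2,3,4 | · } — 5
g(BBBBBB) = { 0,1,2,3,4,5 | · } — 6
g(BBBBBBR) = { 0,1,2,3,4,5 | 6 } — 11/2
g(BBBBBBRR) = { 0,1,2,3,4,5 | 11/2,6 } — 21/4
g(BBBBBBRRR) = { 0,1,2,3,4,5 | 21/4,11/2,6 } — 41/8
g(BBBBBBRRRB) = { 0,1,2,3,4,5,41/8 | 21/4,11/2,6 } — 83/16
g(BBBBBBRRRBR) = { 0,1,2,3,4,5,41/8 | 83/16,21/4,11/2,6 } — 165/32
g(BBBBBBRRRBRB) = { 0,1,2,3,4,5,41/8,165/32 | 83/16,21/4,11/2,6 } — 331/64
g(BBBBBBRRRBRBR) = { 0,1,2,3,4,5,41/8,165/32 | 331/64,83/16,21/4,11/2,6 } — 661/128
g(BBBBBBRRRBRBRR) = { 0,1,2,3,4,5,41/8,165/32 | 661/128,331/64,83/16,21/4,11/2,6 } — 1321/256
g(BBBBBBRRRBRBRRB) = { 0,1,2,3,4,5,41/8,165/32,1321/256 | 661/128,331/64,83/16,21/4,11/2,6 } — 2643/512

2643/512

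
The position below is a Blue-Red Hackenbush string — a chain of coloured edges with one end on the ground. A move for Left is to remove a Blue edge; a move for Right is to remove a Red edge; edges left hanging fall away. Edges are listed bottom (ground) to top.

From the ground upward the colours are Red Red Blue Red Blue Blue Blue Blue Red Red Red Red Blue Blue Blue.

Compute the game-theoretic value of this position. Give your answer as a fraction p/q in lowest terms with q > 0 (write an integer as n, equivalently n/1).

-12529/8192

Recurse on prefixes of the 15-edge string Red Red Blue Red Blue Blue Blue Blue Red Red Red Red Blue Blue Blue:
v_1 [R]  L=[]  R=[0]  so -1
v_2 [RR]  L=[]  R=[-1,0]  so -2
v_3 [RRB]  L=[-2]  R=[-1,0]  so -3/2
v_4 [RRBR]  L=[-2]  R=[-3/2,-1,0]  so -7/4
v_5 [RRBRB]  L=[-2,-7/4]  R=[-3/2,-1,0]  so -13/8
v_6 [RRBRBB]  L=[-2,-7/4,-13/8]  R=[-3/2,-1,0]  so -25/16
v_7 [RRBRBBB]  L=[-2,-7/4,-13/8,-25/16]  R=[-3/2,-1,0]  so -49/32
v_8 [RRBRBBBB]  L=[-2,-7/4,-13/8,-25/16,-49/32]  R=[-3/2,-1,0]  so -97/64
v_9 [RRBRBBBBR]  L=[-2,-7/4,-13/8,-25/16,-49/32]  R=[-97/64,-3/2,-1,0]  so -195/128
v_10 [RRBRBBBBRR]  L=[-2,-7/4,-13/8,-25/16,-49/32]  R=[-195/128,-97/64,-3/2,-1,0]  so -391/256
v_11 [RRBRBBBBRRR]  L=[-2,-7/4,-13/8,-25/16,-49/32]  R=[-391/256,-195/128,-97/64,-3/2,-1,0]  so -783/512
v_12 [RRBRBBBBRRRR]  L=[-2,-7/4,-13/8,-25/16,-49/32]  R=[-783/512,-391/256,-195/128,-97/64,-3/2,-1,0]  so -1567/1024
v_13 [RRBRBBBBRRRRB]  L=[-2,-7/4,-13/8,-25/16,-49/32,-1567/1024]  R=[-783/512,-391/256,-195/128,-97/64,-3/2,-1,0]  so -3133/2048
v_14 [RRBRBBBBRRRRBB]  L=[-2,-7/4,-13/8,-25/16,-49/32,-1567/1024,-3133/2048]  R=[-783/512,-391/256,-195/128,-97/64,-3/2,-1,0]  so -6265/4096
v_15 [RRBRBBBBRRRRBBB]  L=[-2,-7/4,-13/8,-25/16,-49/32,-1567/1024,-3133/2048,-6265/4096]  R=[-783/512,-391/256,-195/128,-97/64,-3/2,-1,0]  so -12529/8192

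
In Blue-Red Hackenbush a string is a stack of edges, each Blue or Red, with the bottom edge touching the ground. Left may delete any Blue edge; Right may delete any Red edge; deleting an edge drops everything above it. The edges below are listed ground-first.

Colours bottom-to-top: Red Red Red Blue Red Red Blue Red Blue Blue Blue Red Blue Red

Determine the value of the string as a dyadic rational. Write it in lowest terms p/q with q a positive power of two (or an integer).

step 1: add Red to get R; options L={ none } R={ 0 } => -1
step 2: add Red to get RR; options L={ none } R={ -1, 0 } => -2
step 3: add Red to get RRR; options L={ none } R={ -2, -1, 0 } => -3
step 4: add Blue to get RRRB; options L={ -3 } R={ -2, -1, 0 } => -5/2
step 5: add Red to get RRRBR; options L={ -3 } R={ -5/2, -2, -1, 0 } => -11/4
step 6: add Red to get RRRBRR; options L={ -3 } R={ -11/4, -5/2, -2, -1, 0 } => -23/8
step 7: add Blue to get RRRBRRB; options L={ -3, -23/8 } R={ -11/4, -5/2, -2, -1, 0 } => -45/16
step 8: add Red to get RRRBRRBR; options L={ -3, -23/8 } R={ -45/16, -11/4, -5/2, -2, -1, 0 } => -91/32
step 9: add Blue to get RRRBRRBRB; options L={ -3, -23/8, -91/32 } R={ -45/16, -11/4, -5/2, -2, -1, 0 } => -181/64
step 10: add Blue to get RRRBRRBRBB; options L={ -3, -23/8, -91/32, -181/64 } R={ -45/16, -11/4, -5/2, -2, -1, 0 } => -361/128
step 11: add Blue to get RRRBRRBRBBB; options L={ -3, -23/8, -91/32, -181/64, -361/128 } R={ -45/16, -11/4, -5/2, -2, -1, 0 } => -721/256
step 12: add Red to get RRRBRRBRBBBR; options L={ -3, -23/8, -91/32, -181/64, -361/128 } R={ -721/256, -45/16, -11/4, -5/2, -2, -1, 0 } => -1443/512
step 13: add Blue to get RRRBRRBRBBBRB; options L={ -3, -23/8, -91/32, -181/64, -361/128, -1443/512 } R={ -721/256, -45/16, -11/4, -5/2, -2, -1, 0 } => -2885/1024
step 14: add Red to get RRRBRRBRBBBRBR; options L={ -3, -23/8, -91/32, -181/64, -361/128, -1443/512 } R={ -2885/1024, -721/256, -45/16, -11/4, -5/2, -2, -1, 0 } => -5771/2048

-5771/2048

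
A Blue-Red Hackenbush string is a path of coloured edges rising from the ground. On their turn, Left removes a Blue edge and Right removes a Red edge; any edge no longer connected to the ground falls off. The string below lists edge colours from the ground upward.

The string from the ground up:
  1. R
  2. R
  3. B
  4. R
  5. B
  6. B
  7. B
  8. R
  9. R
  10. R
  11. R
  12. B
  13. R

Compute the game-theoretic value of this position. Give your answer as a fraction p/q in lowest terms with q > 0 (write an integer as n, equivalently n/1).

edge 1 of 13 (R): { ∅ | 0 } — -1
edge 2 of 13 (R): { ∅ | -1; 0 } — -2
edge 3 of 13 (B): { -2 | -1; 0 } — -3/2
edge 4 of 13 (R): { -2 | -3/2; -1; 0 } — -7/4
edge 5 of 13 (B): { -2; -7/4 | -3/2; -1; 0 } — -13/8
edge 6 of 13 (B): { -2; -7/4; -13/8 | -3/2; -1; 0 } — -25/16
edge 7 of 13 (B): { -2; -7/4; -13/8; -25/16 | -3/2; -1; 0 } — -49/32
edge 8 of 13 (R): { -2; -7/4; -13/8; -25/16 | -49/32; -3/2; -1; 0 } — -99/64
edge 9 of 13 (R): { -2; -7/4; -13/8; -25/16 | -99/64; -49/32; -3/2; -1; 0 } — -199/128
edge 10 of 13 (R): { -2; -7/4; -13/8; -25/16 | -199/128; -99/64; -49/32; -3/2; -1; 0 } — -399/256
edge 11 of 13 (R): { -2; -7/4; -13/8; -25/16 | -399/256; -199/128; -99/64; -49/32; -3/2; -1; 0 } — -799/512
edge 12 of 13 (B): { -2; -7/4; -13/8; -25/16; -799/512 | -399/256; -199/128; -99/64; -49/32; -3/2; -1; 0 } — -1597/1024
edge 13 of 13 (R): { -2; -7/4; -13/8; -25/16; -799/512 | -1597/1024; -399/256; -199/128; -99/64; -49/32; -3/2; -1; 0 } — -3195/2048

-3195/2048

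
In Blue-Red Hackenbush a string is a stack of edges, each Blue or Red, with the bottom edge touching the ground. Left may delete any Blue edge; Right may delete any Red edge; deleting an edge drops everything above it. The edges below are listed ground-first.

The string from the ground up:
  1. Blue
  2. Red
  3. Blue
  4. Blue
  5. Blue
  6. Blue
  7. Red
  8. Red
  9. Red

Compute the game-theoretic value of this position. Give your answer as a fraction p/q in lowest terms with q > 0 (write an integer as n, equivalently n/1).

241/256

1 of 9 · B · max L 0 · min R +∞ = 1
2 of 9 · BR · max L 0 · min R 1 = 1/2
3 of 9 · BRB · max L 1/2 · min R 1 = 3/4
4 of 9 · BRBB · max L 3/4 · min R 1 = 7/8
5 of 9 · BRBBB · max L 7/8 · min R 1 = 15/16
6 of 9 · BRBBBB · max L 15/16 · min R 1 = 31/32
7 of 9 · BRBBBBR · max L 15/16 · min R 31/32 = 61/64
8 of 9 · BRBBBBRR · max L 15/16 · min R 61/64 = 121/128
9 of 9 · BRBBBBRRR · max L 15/16 · min R 121/128 = 241/256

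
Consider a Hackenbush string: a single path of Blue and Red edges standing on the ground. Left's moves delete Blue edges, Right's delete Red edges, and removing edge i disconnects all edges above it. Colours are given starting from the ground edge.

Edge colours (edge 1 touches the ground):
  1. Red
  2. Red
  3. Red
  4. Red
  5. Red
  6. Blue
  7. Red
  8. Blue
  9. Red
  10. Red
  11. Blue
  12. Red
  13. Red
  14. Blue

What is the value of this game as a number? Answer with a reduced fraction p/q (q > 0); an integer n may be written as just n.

value_1 [R]  L=[·]  R=[0]  so -1
value_2 [RR]  L=[·]  R=[-1 0]  so -2
value_3 [RRR]  L=[·]  R=[-2 -1 0]  so -3
value_4 [RRRR]  L=[·]  R=[-3 -2 -1 0]  so -4
value_5 [RRRRR]  L=[·]  R=[-4 -3 -2 -1 0]  so -5
value_6 [RRRRRB]  L=[-5]  R=[-4 -3 -2 -1 0]  so -9/2
value_7 [RRRRRBR]  L=[-5]  R=[-9/2 -4 -3 -2 -1 0]  so -19/4
value_8 [RRRRRBRB]  L=[-5 -19/4]  R=[-9/2 -4 -3 -2 -1 0]  so -37/8
value_9 [RRRRRBRBR]  L=[-5 -19/4]  R=[-37/8 -9/2 -4 -3 -2 -1 0]  so -75/16
value_10 [RRRRRBRBRR]  L=[-5 -19/4]  R=[-75/16 -37/8 -9/2 -4 -3 -2 -1 0]  so -151/32
value_11 [RRRRRBRBRRB]  L=[-5 -19/4 -151/32]  R=[-75/16 -37/8 -9/2 -4 -3 -2 -1 0]  so -301/64
value_12 [RRRRRBRBRRBR]  L=[-5 -19/4 -151/32]  R=[-301/64 -75/16 -37/8 -9/2 -4 -3 -2 -1 0]  so -603/128
value_13 [RRRRRBRBRRBRR]  L=[-5 -19/4 -151/32]  R=[-603/128 -301/64 -75/16 -37/8 -9/2 -4 -3 -2 -1 0]  so -1207/256
value_14 [RRRRRBRBRRBRRB]  L=[-5 -19/4 -151/32 -1207/256]  R=[-603/128 -301/64 -75/16 -37/8 -9/2 -4 -3 -2 -1 0]  so -2413/512

-2413/512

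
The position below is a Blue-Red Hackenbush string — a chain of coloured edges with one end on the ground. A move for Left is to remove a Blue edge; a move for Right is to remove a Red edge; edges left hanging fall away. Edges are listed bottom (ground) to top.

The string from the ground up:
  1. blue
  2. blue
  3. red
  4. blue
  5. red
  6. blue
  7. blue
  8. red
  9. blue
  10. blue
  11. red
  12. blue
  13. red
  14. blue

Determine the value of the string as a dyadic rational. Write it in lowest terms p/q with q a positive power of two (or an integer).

val_1 [b]  L=[0]  R=[∅]  so 1
val_2 [bb]  L=[0 1]  R=[∅]  so 2
val_3 [bbr]  L=[0 1]  R=[2]  so 3/2
val_4 [bbrb]  L=[0 1 3/2]  R=[2]  so 7/4
val_5 [bbrbr]  L=[0 1 3/2]  R=[7/4 2]  so 13/8
val_6 [bbrbrb]  L=[0 1 3/2 13/8]  R=[7/4 2]  so 27/16
val_7 [bbrbrbb]  L=[0 1 3/2 13/8 27/16]  R=[7/4 2]  so 55/32
val_8 [bbrbrbbr]  L=[0 1 3/2 13/8 27/16]  R=[55/32 7/4 2]  so 109/64
val_9 [bbrbrbbrb]  L=[0 1 3/2 13/8 27/16 109/64]  R=[55/32 7/4 2]  so 219/128
val_10 [bbrbrbbrbb]  L=[0 1 3/2 13/8 27/16 109/64 219/128]  R=[55/32 7/4 2]  so 439/256
val_11 [bbrbrbbrbbr]  L=[0 1 3/2 13/8 27/16 109/64 219/128]  R=[439/256 55/32 7/4 2]  so 877/512
val_12 [bbrbrbbrbbrb]  L=[0 1 3/2 13/8 27/16 109/64 219/128 877/512]  R=[439/256 55/32 7/4 2]  so 1755/1024
val_13 [bbrbrbbrbbrbr]  L=[0 1 3/2 13/8 27/16 109/64 219/128 877/512]  R=[1755/1024 439/256 55/32 7/4 2]  so 3509/2048
val_14 [bbrbrbbrbbrbrb]  L=[0 1 3/2 13/8 27/16 109/64 219/128 877/512 3509/2048]  R=[1755/1024 439/256 55/32 7/4 2]  so 7019/4096

7019/4096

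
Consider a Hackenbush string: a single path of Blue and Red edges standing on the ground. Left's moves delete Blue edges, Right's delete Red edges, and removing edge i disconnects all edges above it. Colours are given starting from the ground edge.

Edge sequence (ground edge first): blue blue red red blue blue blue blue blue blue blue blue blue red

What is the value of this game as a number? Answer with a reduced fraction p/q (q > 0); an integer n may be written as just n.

Recurse on prefixes of the 14-edge string blue blue red red blue blue blue blue blue blue blue blue blue red:
step 1: add blue to get b; options L={ 0 } R={ — } — 1
step 2: add blue to get bb; options L={ 0, 1 } R={ — } — 2
step 3: add red to get bbr; options L={ 0, 1 } R={ 2 } — 3/2
step 4: add red to get bbrr; options L={ 0, 1 } R={ 3/2, 2 } — 5/4
step 5: add blue to get bbrrb; options L={ 0, 1, 5/4 } R={ 3/2, 2 } — 11/8
step 6: add blue to get bbrrbb; options L={ 0, 1, 5/4, 11/8 } R={ 3/2, 2 } — 23/16
step 7: add blue to get bbrrbbb; options L={ 0, 1, 5/4, 11/8, 23/16 } R={ 3/2, 2 } — 47/32
step 8: add blue to get bbrrbbbb; options L={ 0, 1, 5/4, 11/8, 23/16, 47/32 } R={ 3/2, 2 } — 95/64
step 9: add blue to get bbrrbbbbb; options L={ 0, 1, 5/4, 11/8, 23/16, 47/32, 95/64 } R={ 3/2, 2 } — 191/128
step 10: add blue to get bbrrbbbbbb; options L={ 0, 1, 5/4, 11/8, 23/16, 47/32, 95/64, 191/128 } R={ 3/2, 2 } — 383/256
step 11: add blue to get bbrrbbbbbbb; options L={ 0, 1, 5/4, 11/8, 23/16, 47/32, 95/64, 191/128, 383/256 } R={ 3/2, 2 } — 767/512
step 12: add blue to get bbrrbbbbbbbb; options L={ 0, 1, 5/4, 11/8, 23/16, 47/32, 95/64, 191/128, 383/256, 767/512 } R={ 3/2, 2 } — 1535/1024
step 13: add blue to get bbrrbbbbbbbbb; options L={ 0, 1, 5/4, 11/8, 23/16, 47/32, 95/64, 191/128, 383/256, 767/512, 1535/1024 } R={ 3/2, 2 } — 3071/2048
step 14: add red to get bbrrbbbbbbbbbr; options L={ 0, 1, 5/4, 11/8, 23/16, 47/32, 95/64, 191/128, 383/256, 767/512, 1535/1024 } R={ 3071/2048, 3/2, 2 } — 6141/4096

6141/4096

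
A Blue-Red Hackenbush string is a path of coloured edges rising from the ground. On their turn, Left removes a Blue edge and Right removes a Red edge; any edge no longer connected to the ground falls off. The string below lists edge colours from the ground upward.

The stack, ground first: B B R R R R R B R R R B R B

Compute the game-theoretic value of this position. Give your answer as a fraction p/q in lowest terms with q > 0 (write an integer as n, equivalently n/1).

B: Left { 0 }, Right { — } gives simplest 1
BB: Left { 0, 1 }, Right { — } gives simplest 2
BBR: Left { 0, 1 }, Right { 2 } gives simplest 3/2
BBRR: Left { 0, 1 }, Right { 3/2, 2 } gives simplest 5/4
BBRRR: Left { 0, 1 }, Right { 5/4, 3/2, 2 } gives simplest 9/8
BBRRRR: Left { 0, 1 }, Right { 9/8, 5/4, 3/2, 2 } gives simplest 17/16
BBRRRRR: Left { 0, 1 }, Right { 17/16, 9/8, 5/4, 3/2, 2 } gives simplest 33/32
BBRRRRRB: Left { 0, 1, 33/32 }, Right { 17/16, 9/8, 5/4, 3/2, 2 } gives simplest 67/64
BBRRRRRBR: Left { 0, 1, 33/32 }, Right { 67/64, 17/16, 9/8, 5/4, 3/2, 2 } gives simplest 133/128
BBRRRRRBRR: Left { 0, 1, 33/32 }, Right { 133/128, 67/64, 17/16, 9/8, 5/4, 3/2, 2 } gives simplest 265/256
BBRRRRRBRRR: Left { 0, 1, 33/32 }, Right { 265/256, 133/128, 67/64, 17/16, 9/8, 5/4, 3/2, 2 } gives simplest 529/512
BBRRRRRBRRRB: Left { 0, 1, 33/32, 529/512 }, Right { 265/256, 133/128, 67/64, 17/16, 9/8, 5/4, 3/2, 2 } gives simplest 1059/1024
BBRRRRRBRRRBR: Left { 0, 1, 33/32, 529/512 }, Right { 1059/1024, 265/256, 133/128, 67/64, 17/16, 9/8, 5/4, 3/2, 2 } gives simplest 2117/2048
BBRRRRRBRRRBRB: Left { 0, 1, 33/32, 529/512, 2117/2048 }, Right { 1059/1024, 265/256, 133/128, 67/64, 17/16, 9/8, 5/4, 3/2, 2 } gives simplest 4235/4096

4235/4096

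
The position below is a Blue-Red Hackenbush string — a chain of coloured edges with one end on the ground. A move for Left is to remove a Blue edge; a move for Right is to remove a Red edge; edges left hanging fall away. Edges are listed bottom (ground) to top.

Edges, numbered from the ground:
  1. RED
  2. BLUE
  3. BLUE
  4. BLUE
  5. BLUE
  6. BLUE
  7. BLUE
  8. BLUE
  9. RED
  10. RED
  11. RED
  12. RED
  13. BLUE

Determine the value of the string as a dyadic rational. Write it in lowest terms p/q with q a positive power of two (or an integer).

Prefix values for RED BLUE BLUE BLUE BLUE BLUE BLUE BLUE RED RED RED RED BLUE via {L|R} + simplicity:
value(R) = { — | 0 } gives -1
value(RB) = { -1 | 0 } gives -1/2
value(RBB) = { -1 -1/2 | 0 } gives -1/4
value(RBBB) = { -1 -1/2 -1/4 | 0 } gives -1/8
value(RBBBB) = { -1 -1/2 -1/4 -1/8 | 0 } gives -1/16
value(RBBBBB) = { -1 -1/2 -1/4 -1/8 -1/16 | 0 } gives -1/32
value(RBBBBBB) = { -1 -1/2 -1/4 -1/8 -1/16 -1/32 | 0 } gives -1/64
value(RBBBBBBB) = { -1 -1/2 -1/4 -1/8 -1/16 -1/32 -1/64 | 0 } gives -1/128
value(RBBBBBBBR) = { -1 -1/2 -1/4 -1/8 -1/16 -1/32 -1/64 | -1/128 0 } gives -3/256
value(RBBBBBBBRR) = { -1 -1/2 -1/4 -1/8 -1/16 -1/32 -1/64 | -3/256 -1/128 0 } gives -7/512
value(RBBBBBBBRRR) = { -1 -1/2 -1/4 -1/8 -1/16 -1/32 -1/64 | -7/512 -3/256 -1/128 0 } gives -15/1024
value(RBBBBBBBRRRR) = { -1 -1/2 -1/4 -1/8 -1/16 -1/32 -1/64 | -15/1024 -7/512 -3/256 -1/128 0 } gives -31/2048
value(RBBBBBBBRRRRB) = { -1 -1/2 -1/4 -1/8 -1/16 -1/32 -1/64 -31/2048 | -15/1024 -7/512 -3/256 -1/128 0 } gives -61/4096

-61/4096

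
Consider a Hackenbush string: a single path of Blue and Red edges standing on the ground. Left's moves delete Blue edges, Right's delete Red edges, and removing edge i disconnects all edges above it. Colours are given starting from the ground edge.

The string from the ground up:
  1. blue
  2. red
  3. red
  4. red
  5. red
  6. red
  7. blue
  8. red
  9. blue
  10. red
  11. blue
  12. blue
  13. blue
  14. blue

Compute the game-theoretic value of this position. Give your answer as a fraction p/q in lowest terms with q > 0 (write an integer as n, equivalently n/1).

Build g(s[:k]) for k = 1..14, string s = blue red red red red red blue red blue red blue blue blue blue.
b: Left { 0 }, Right { ∅ } → simplest 1
br: Left { 0 }, Right { 1 } → simplest 1/2
brr: Left { 0 }, Right { 1/2, 1 } → simplest 1/4
brrr: Left { 0 }, Right { 1/4, 1/2, 1 } → simplest 1/8
brrrr: Left { 0 }, Right { 1/8, 1/4, 1/2, 1 } → simplest 1/16
brrrrr: Left { 0 }, Right { 1/16, 1/8, 1/4, 1/2, 1 } → simplest 1/32
brrrrrb: Left { 0, 1/32 }, Right { 1/16, 1/8, 1/4, 1/2, 1 } → simplest 3/64
brrrrrbr: Left { 0, 1/32 }, Right { 3/64, 1/16, 1/8, 1/4, 1/2, 1 } → simplest 5/128
brrrrrbrb: Left { 0, 1/32, 5/128 }, Right { 3/64, 1/16, 1/8, 1/4, 1/2, 1 } → simplest 11/256
brrrrrbrbr: Left { 0, 1/32, 5/128 }, Right { 11/256, 3/64, 1/16, 1/8, 1/4, 1/2, 1 } → simplest 21/512
brrrrrbrbrb: Left { 0, 1/32, 5/128, 21/512 }, Right { 11/256, 3/64, 1/16, 1/8, 1/4, 1/2, 1 } → simplest 43/1024
brrrrrbrbrbb: Left { 0, 1/32, 5/128, 21/512, 43/1024 }, Right { 11/256, 3/64, 1/16, 1/8, 1/4, 1/2, 1 } → simplest 87/2048
brrrrrbrbrbbb: Left { 0, 1/32, 5/128, 21/512, 43/1024, 87/2048 }, Right { 11/256, 3/64, 1/16, 1/8, 1/4, 1/2, 1 } → simplest 175/4096
brrrrrbrbrbbbb: Left { 0, 1/32, 5/128, 21/512, 43/1024, 87/2048, 175/4096 }, Right { 11/256, 3/64, 1/16, 1/8, 1/4, 1/2, 1 } → simplest 351/8192

351/8192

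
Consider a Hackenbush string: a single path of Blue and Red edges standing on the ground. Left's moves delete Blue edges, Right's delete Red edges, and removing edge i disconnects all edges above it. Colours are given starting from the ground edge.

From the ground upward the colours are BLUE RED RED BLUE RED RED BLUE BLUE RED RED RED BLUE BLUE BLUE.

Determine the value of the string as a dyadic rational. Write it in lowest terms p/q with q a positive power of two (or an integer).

v(B) = { 0 |  } -> 1
v(BR) = { 0 | 1 } -> 1/2
v(BRR) = { 0 | 1/2 1 } -> 1/4
v(BRRB) = { 0 1/4 | 1/2 1 } -> 3/8
v(BRRBR) = { 0 1/4 | 3/8 1/2 1 } -> 5/16
v(BRRBRR) = { 0 1/4 | 5/16 3/8 1/2 1 } -> 9/32
v(BRRBRRB) = { 0 1/4 9/32 | 5/16 3/8 1/2 1 } -> 19/64
v(BRRBRRBB) = { 0 1/4 9/32 19/64 | 5/16 3/8 1/2 1 } -> 39/128
v(BRRBRRBBR) = { 0 1/4 9/32 19/64 | 39/128 5/16 3/8 1/2 1 } -> 77/256
v(BRRBRRBBRR) = { 0 1/4 9/32 19/64 | 77/256 39/128 5/16 3/8 1/2 1 } -> 153/512
v(BRRBRRBBRRR) = { 0 1/4 9/32 19/64 | 153/512 77/256 39/128 5/16 3/8 1/2 1 } -> 305/1024
v(BRRBRRBBRRRB) = { 0 1/4 9/32 19/64 305/1024 | 153/512 77/256 39/128 5/16 3/8 1/2 1 } -> 611/2048
v(BRRBRRBBRRRBB) = { 0 1/4 9/32 19/64 305/1024 611/2048 | 153/512 77/256 39/128 5/16 3/8 1/2 1 } -> 1223/4096
v(BRRBRRBBRRRBBB) = { 0 1/4 9/32 19/64 305/1024 611/2048 1223/4096 | 153/512 77/256 39/128 5/16 3/8 1/2 1 } -> 2447/8192

2447/8192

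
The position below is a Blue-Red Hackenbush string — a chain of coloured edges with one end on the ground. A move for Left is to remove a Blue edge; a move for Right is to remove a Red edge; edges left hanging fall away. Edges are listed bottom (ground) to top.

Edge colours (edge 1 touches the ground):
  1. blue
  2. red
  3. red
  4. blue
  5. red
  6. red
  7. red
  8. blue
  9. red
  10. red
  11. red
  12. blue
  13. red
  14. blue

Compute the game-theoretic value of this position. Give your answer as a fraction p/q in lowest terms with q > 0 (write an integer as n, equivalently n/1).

Prefix values for blue red red blue red red red blue red red red blue red blue via {L|R} + simplicity:
b: Left { 0 }, Right {  } gives simplest 1
br: Left { 0 }, Right { 1 } gives simplest 1/2
brr: Left { 0 }, Right { 1/2,1 } gives simplest 1/4
brrb: Left { 0,1/4 }, Right { 1/2,1 } gives simplest 3/8
brrbr: Left { 0,1/4 }, Right { 3/8,1/2,1 } gives simplest 5/16
brrbrr: Left { 0,1/4 }, Right { 5/16,3/8,1/2,1 } gives simplest 9/32
brrbrrr: Left { 0,1/4 }, Right { 9/32,5/16,3/8,1/2,1 } gives simplest 17/64
brrbrrrb: Left { 0,1/4,17/64 }, Right { 9/32,5/16,3/8,1/2,1 } gives simplest 35/128
brrbrrrbr: Left { 0,1/4,17/64 }, Right { 35/128,9/32,5/16,3/8,1/2,1 } gives simplest 69/256
brrbrrrbrr: Left { 0,1/4,17/64 }, Right { 69/256,35/128,9/32,5/16,3/8,1/2,1 } gives simplest 137/512
brrbrrrbrrr: Left { 0,1/4,17/64 }, Right { 137/512,69/256,35/128,9/32,5/16,3/8,1/2,1 } gives simplest 273/1024
brrbrrrbrrrb: Left { 0,1/4,17/64,273/1024 }, Right { 137/512,69/256,35/128,9/32,5/16,3/8,1/2,1 } gives simplest 547/2048
brrbrrrbrrrbr: Left { 0,1/4,17/64,273/1024 }, Right { 547/2048,137/512,69/256,35/128,9/32,5/16,3/8,1/2,1 } gives simplest 1093/4096
brrbrrrbrrrbrb: Left { 0,1/4,17/64,273/1024,1093/4096 }, Right { 547/2048,137/512,69/256,35/128,9/32,5/16,3/8,1/2,1 } gives simplest 2187/8192

2187/8192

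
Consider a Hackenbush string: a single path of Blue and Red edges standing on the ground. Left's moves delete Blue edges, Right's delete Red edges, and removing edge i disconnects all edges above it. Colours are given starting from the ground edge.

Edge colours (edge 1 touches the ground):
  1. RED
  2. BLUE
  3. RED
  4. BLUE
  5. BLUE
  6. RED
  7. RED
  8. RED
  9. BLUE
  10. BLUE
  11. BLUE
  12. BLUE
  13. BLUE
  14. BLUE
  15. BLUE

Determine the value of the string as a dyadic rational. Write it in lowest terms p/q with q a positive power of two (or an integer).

-9985/16384

Prefix values for RED BLUE RED BLUE BLUE RED RED RED BLUE BLUE BLUE BLUE BLUE BLUE BLUE via {L|R} + simplicity:
G(R) = { none | 0 } -> -1
G(RB) = { -1 | 0 } -> -1/2
G(RBR) = { -1 | -1/2, 0 } -> -3/4
G(RBRB) = { -1, -3/4 | -1/2, 0 } -> -5/8
G(RBRBB) = { -1, -3/4, -5/8 | -1/2, 0 } -> -9/16
G(RBRBBR) = { -1, -3/4, -5/8 | -9/16, -1/2, 0 } -> -19/32
G(RBRBBRR) = { -1, -3/4, -5/8 | -19/32, -9/16, -1/2, 0 } -> -39/64
G(RBRBBRRR) = { -1, -3/4, -5/8 | -39/64, -19/32, -9/16, -1/2, 0 } -> -79/128
G(RBRBBRRRB) = { -1, -3/4, -5/8, -79/128 | -39/64, -19/32, -9/16, -1/2, 0 } -> -157/256
G(RBRBBRRRBB) = { -1, -3/4, -5/8, -79/128, -157/256 | -39/64, -19/32, -9/16, -1/2, 0 } -> -313/512
G(RBRBBRRRBBB) = { -1, -3/4, -5/8, -79/128, -157/256, -313/512 | -39/64, -19/32, -9/16, -1/2, 0 } -> -625/1024
G(RBRBBRRRBBBB) = { -1, -3/4, -5/8, -79/128, -157/256, -313/512, -625/1024 | -39/64, -19/32, -9/16, -1/2, 0 } -> -1249/2048
G(RBRBBRRRBBBBB) = { -1, -3/4, -5/8, -79/128, -157/256, -313/512, -625/1024, -1249/2048 | -39/64, -19/32, -9/16, -1/2, 0 } -> -2497/4096
G(RBRBBRRRBBBBBB) = { -1, -3/4, -5/8, -79/128, -157/256, -313/512, -625/1024, -1249/2048, -2497/4096 | -39/64, -19/32, -9/16, -1/2, 0 } -> -4993/8192
G(RBRBBRRRBBBBBBB) = { -1, -3/4, -5/8, -79/128, -157/256, -313/512, -625/1024, -1249/2048, -2497/4096, -4993/8192 | -39/64, -19/32, -9/16, -1/2, 0 } -> -9985/16384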